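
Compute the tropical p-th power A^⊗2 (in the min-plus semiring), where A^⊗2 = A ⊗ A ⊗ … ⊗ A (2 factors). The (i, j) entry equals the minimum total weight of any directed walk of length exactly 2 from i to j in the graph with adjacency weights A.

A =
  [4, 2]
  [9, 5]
A^⊗2 =
  [8, 6]
  [13, 10]

Each entry (A^⊗2)_ij equals the minimum over all length-2 walks i = v_0 → v_1 → … → v_2 = j of Σ_t A[v_t][v_{t+1}]. For example, for (i, j) = (0, 1) we minimise over 2 possible intermediate vertex sequences; the minimum is 6, attained along the walk 0 → 0 → 1.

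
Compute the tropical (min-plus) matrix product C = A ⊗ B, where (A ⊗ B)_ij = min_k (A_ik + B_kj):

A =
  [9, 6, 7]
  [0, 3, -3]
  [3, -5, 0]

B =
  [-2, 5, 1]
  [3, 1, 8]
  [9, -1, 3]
A ⊗ B =
  [7, 6, 10]
  [-2, -4, 0]
  [-2, -4, 3]

Apply the min-plus product entry-by-entry:
  C[0][0] = min over k of (A[0][0] + B[0][0] = 9 + -2 = 7, A[0][1] + B[1][0] = 6 + 3 = 9, A[0][2] + B[2][0] = 7 + 9 = 16) = 7 (attained at k = 0)
  C[0][1] = min over k of (A[0][0] + B[0][1] = 9 + 5 = 14, A[0][1] + B[1][1] = 6 + 1 = 7, A[0][2] + B[2][1] = 7 + -1 = 6) = 6 (attained at k = 2)
  C[0][2] = min over k of (A[0][0] + B[0][2] = 9 + 1 = 10, A[0][1] + B[1][2] = 6 + 8 = 14, A[0][2] + B[2][2] = 7 + 3 = 10) = 10 (attained at k = 0)
  C[1][0] = min over k of (A[1][0] + B[0][0] = 0 + -2 = -2, A[1][1] + B[1][0] = 3 + 3 = 6, A[1][2] + B[2][0] = -3 + 9 = 6) = -2 (attained at k = 0)
  C[1][1] = min over k of (A[1][0] + B[0][1] = 0 + 5 = 5, A[1][1] + B[1][1] = 3 + 1 = 4, A[1][2] + B[2][1] = -3 + -1 = -4) = -4 (attained at k = 2)
  C[1][2] = min over k of (A[1][0] + B[0][2] = 0 + 1 = 1, A[1][1] + B[1][2] = 3 + 8 = 11, A[1][2] + B[2][2] = -3 + 3 = 0) = 0 (attained at k = 2)
  C[2][0] = min over k of (A[2][0] + B[0][0] = 3 + -2 = 1, A[2][1] + B[1][0] = -5 + 3 = -2, A[2][2] + B[2][0] = 0 + 9 = 9) = -2 (attained at k = 1)
  C[2][1] = min over k of (A[2][0] + B[0][1] = 3 + 5 = 8, A[2][1] + B[1][1] = -5 + 1 = -4, A[2][2] + B[2][1] = 0 + -1 = -1) = -4 (attained at k = 1)
  C[2][2] = min over k of (A[2][0] + B[0][2] = 3 + 1 = 4, A[2][1] + B[1][2] = -5 + 8 = 3, A[2][2] + B[2][2] = 0 + 3 = 3) = 3 (attained at k = 1)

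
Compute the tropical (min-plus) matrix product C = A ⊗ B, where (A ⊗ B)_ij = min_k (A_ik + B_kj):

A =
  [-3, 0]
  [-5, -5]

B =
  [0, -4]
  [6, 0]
A ⊗ B =
  [-3, -7]
  [-5, -9]

Apply the min-plus product entry-by-entry:
  C[0][0] = min over k of (A[0][0] + B[0][0] = -3 + 0 = -3, A[0][1] + B[1][0] = 0 + 6 = 6) = -3 (attained at k = 0)
  C[0][1] = min over k of (A[0][0] + B[0][1] = -3 + -4 = -7, A[0][1] + B[1][1] = 0 + 0 = 0) = -7 (attained at k = 0)
  C[1][0] = min over k of (A[1][0] + B[0][0] = -5 + 0 = -5, A[1][1] + B[1][0] = -5 + 6 = 1) = -5 (attained at k = 0)
  C[1][1] = min over k of (A[1][0] + B[0][1] = -5 + -4 = -9, A[1][1] + B[1][1] = -5 + 0 = -5) = -9 (attained at k = 0)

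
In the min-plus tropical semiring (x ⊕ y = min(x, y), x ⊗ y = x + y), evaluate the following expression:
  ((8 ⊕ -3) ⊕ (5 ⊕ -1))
((8 ⊕ -3) ⊕ (5 ⊕ -1)) = -3

Expand innermost to outermost. Recall ⊕ takes the minimum of its arguments and ⊗ takes their sum. Working out the expression ((8 ⊕ -3) ⊕ (5 ⊕ -1)) gives -3.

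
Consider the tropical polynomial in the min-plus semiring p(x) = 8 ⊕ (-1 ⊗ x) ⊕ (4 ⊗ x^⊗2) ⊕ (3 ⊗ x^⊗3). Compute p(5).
p(5) = 4

A tropical monomial a ⊗ x^⊗i evaluates to a + i · x. Evaluating each term at x = 5:
  Term 0 contributes 8 + 0 · 5 = 8
  Term 1 contributes -1 + 1 · 5 = 4
  Term 2 contributes 4 + 2 · 5 = 14
  Term 3 contributes 3 + 3 · 5 = 18
p(5) = ⊕ of these = min[8, 4, 14, 18] = 4.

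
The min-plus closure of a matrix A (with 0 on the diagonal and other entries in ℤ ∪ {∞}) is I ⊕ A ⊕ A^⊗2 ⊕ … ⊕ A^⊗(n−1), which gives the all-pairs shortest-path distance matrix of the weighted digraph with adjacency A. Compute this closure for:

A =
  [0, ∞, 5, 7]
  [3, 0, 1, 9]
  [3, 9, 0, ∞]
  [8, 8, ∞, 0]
Closure =
  [0, 14, 5, 7]
  [3, 0, 1, 9]
  [3, 9, 0, 10]
  [8, 8, 9, 0]

This is the Floyd-Warshall all-pairs shortest-path computation. For each intermediate vertex k = 0, 1, …, 3, update dist[i][j] ← min(dist[i][j], dist[i][k] + dist[k][j]). The final matrix gives, for each (i, j), the minimum total weight of any directed path from i to j (possibly empty when i = j).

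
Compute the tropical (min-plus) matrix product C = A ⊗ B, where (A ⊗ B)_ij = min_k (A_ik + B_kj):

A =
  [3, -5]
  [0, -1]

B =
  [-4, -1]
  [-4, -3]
A ⊗ B =
  [-9, -8]
  [-5, -4]

Apply the min-plus product entry-by-entry:
  C[0][0] = min over k of (A[0][0] + B[0][0] = 3 + -4 = -1, A[0][1] + B[1][0] = -5 + -4 = -9) = -9 (attained at k = 1)
  C[0][1] = min over k of (A[0][0] + B[0][1] = 3 + -1 = 2, A[0][1] + B[1][1] = -5 + -3 = -8) = -8 (attained at k = 1)
  C[1][0] = min over k of (A[1][0] + B[0][0] = 0 + -4 = -4, A[1][1] + B[1][0] = -1 + -4 = -5) = -5 (attained at k = 1)
  C[1][1] = min over k of (A[1][0] + B[0][1] = 0 + -1 = -1, A[1][1] + B[1][1] = -1 + -3 = -4) = -4 (attained at k = 1)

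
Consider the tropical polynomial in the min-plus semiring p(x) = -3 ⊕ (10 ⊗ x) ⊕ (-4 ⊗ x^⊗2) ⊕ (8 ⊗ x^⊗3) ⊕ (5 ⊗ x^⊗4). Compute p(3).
p(3) = -3

A tropical monomial a ⊗ x^⊗i evaluates to a + i · x. Evaluating each term at x = 3:
  Term 0 contributes -3 + 0 · 3 = -3
  Term 1 contributes 10 + 1 · 3 = 13
  Term 2 contributes -4 + 2 · 3 = 2
  Term 3 contributes 8 + 3 · 3 = 17
  Term 4 contributes 5 + 4 · 3 = 17
p(3) = ⊕ of these = min[-3, 13, 2, 17, 17] = -3.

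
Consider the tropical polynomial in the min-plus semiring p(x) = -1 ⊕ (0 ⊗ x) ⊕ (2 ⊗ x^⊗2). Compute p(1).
p(1) = -1

A tropical monomial a ⊗ x^⊗i evaluates to a + i · x. Evaluating each term at x = 1:
  Term 0 contributes -1 + 0 · 1 = -1
  Term 1 contributes 0 + 1 · 1 = 1
  Term 2 contributes 2 + 2 · 1 = 4
p(1) = ⊕ of these = min[-1, 1, 4] = -1.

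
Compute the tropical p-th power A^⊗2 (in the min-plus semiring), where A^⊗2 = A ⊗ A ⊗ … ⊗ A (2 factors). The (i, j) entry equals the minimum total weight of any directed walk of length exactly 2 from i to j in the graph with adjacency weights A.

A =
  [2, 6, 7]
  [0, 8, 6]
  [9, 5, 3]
A^⊗2 =
  [4, 8, 9]
  [2, 6, 7]
  [5, 8, 6]

Each entry (A^⊗2)_ij equals the minimum over all length-2 walks i = v_0 → v_1 → … → v_2 = j of Σ_t A[v_t][v_{t+1}]. For example, for (i, j) = (0, 2) we minimise over 3 possible intermediate vertex sequences; the minimum is 9, attained along the walk 0 → 0 → 2.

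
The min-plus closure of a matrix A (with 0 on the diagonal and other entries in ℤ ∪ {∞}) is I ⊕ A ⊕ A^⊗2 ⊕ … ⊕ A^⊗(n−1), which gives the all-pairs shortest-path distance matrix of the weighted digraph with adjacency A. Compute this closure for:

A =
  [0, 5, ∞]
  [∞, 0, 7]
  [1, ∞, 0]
Closure =
  [0, 5, 12]
  [8, 0, 7]
  [1, 6, 0]

This is the Floyd-Warshall all-pairs shortest-path computation. For each intermediate vertex k = 0, 1, …, 2, update dist[i][j] ← min(dist[i][j], dist[i][k] + dist[k][j]). The final matrix gives, for each (i, j), the minimum total weight of any directed path from i to j (possibly empty when i = j).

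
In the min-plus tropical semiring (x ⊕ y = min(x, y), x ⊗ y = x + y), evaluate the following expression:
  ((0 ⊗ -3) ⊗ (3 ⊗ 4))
((0 ⊗ -3) ⊗ (3 ⊗ 4)) = 4

Expand innermost to outermost. Recall ⊕ takes the minimum of its arguments and ⊗ takes their sum. Working out the expression ((0 ⊗ -3) ⊗ (3 ⊗ 4)) gives 4.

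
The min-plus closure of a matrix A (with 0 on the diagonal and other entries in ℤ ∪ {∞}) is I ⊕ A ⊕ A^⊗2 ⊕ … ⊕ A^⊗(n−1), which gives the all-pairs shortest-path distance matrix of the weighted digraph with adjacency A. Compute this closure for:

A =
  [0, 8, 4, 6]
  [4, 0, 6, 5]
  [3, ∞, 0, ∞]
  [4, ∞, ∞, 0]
Closure =
  [0, 8, 4, 6]
  [4, 0, 6, 5]
  [3, 11, 0, 9]
  [4, 12, 8, 0]

This is the Floyd-Warshall all-pairs shortest-path computation. For each intermediate vertex k = 0, 1, …, 3, update dist[i][j] ← min(dist[i][j], dist[i][k] + dist[k][j]). The final matrix gives, for each (i, j), the minimum total weight of any directed path from i to j (possibly empty when i = j).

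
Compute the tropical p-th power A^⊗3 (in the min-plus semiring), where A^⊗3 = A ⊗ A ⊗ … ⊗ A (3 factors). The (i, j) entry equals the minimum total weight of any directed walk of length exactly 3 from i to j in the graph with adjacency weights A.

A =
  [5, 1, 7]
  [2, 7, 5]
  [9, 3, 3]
A^⊗3 =
  [8, 4, 9]
  [5, 8, 8]
  [8, 6, 9]

Each entry (A^⊗3)_ij equals the minimum over all length-3 walks i = v_0 → v_1 → … → v_3 = j of Σ_t A[v_t][v_{t+1}]. For example, for (i, j) = (0, 2) we minimise over 9 possible intermediate vertex sequences; the minimum is 9, attained along the walk 0 → 1 → 2 → 2.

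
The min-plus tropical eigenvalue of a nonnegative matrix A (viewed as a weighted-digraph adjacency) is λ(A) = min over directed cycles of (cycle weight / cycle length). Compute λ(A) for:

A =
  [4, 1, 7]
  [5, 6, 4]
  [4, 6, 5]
λ(A) = 3

Enumerate directed cycles and compute their means (weight / length). Sample:
  cycle 0 → 0: weight = 4, length = 1, mean = 4/1 ≈ 4.000
  cycle 1 → 1: weight = 6, length = 1, mean = 6/1 ≈ 6.000
  cycle 2 → 2: weight = 5, length = 1, mean = 5/1 ≈ 5.000
  cycle 0 → 1 → 0: weight = 6, length = 2, mean = 6/2 ≈ 3.000
  cycle 0 → 2 → 0: weight = 11, length = 2, mean = 11/2 ≈ 5.500
  cycle 1 → 0 → 1: weight = 6, length = 2, mean = 6/2 ≈ 3.000
Minimum mean = 3.000, attained e.g. along the cycle 0 → 1 → 0 with weight 6 and length 2. So λ(A) = 6/2 = 3.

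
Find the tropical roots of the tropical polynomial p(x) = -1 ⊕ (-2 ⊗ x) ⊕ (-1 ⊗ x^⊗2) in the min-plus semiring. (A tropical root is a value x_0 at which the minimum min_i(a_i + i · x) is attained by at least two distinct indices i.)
Roots: {-1, 1}

Each tropical root is a break point of the lower envelope of the lines y = a_i + i · x (there are 3 lines, with slopes 0, 1, ..., 2). Only the lines that attain the minimum somewhere contribute to roots; other lines are dominated. Here the surviving (envelope) indices are i = 2, i = 1, i = 0.
Intersections between consecutive envelope lines give the roots: for adjacent envelope indices i < j the intersection is x = (a_i − a_j) / (j − i). Reading off the sorted break points: {-1, 1}.
Verification: at each break x_0, at least two indices attain the minimum of min_i(a_i + i · x_0).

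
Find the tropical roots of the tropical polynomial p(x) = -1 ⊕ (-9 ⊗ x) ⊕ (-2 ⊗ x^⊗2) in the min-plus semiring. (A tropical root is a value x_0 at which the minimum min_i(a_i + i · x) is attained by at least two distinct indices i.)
Roots: {-7, 8}

Each tropical root is a break point of the lower envelope of the lines y = a_i + i · x (there are 3 lines, with slopes 0, 1, ..., 2). Only the lines that attain the minimum somewhere contribute to roots; other lines are dominated. Here the surviving (envelope) indices are i = 2, i = 1, i = 0.
Intersections between consecutive envelope lines give the roots: for adjacent envelope indices i < j the intersection is x = (a_i − a_j) / (j − i). Reading off the sorted break points: {-7, 8}.
Verification: at each break x_0, at least two indices attain the minimum of min_i(a_i + i · x_0).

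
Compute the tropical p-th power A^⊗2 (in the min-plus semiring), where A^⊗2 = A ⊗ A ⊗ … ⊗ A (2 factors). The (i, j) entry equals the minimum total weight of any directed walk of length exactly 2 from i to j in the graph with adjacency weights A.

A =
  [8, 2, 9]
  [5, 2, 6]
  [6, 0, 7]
A^⊗2 =
  [7, 4, 8]
  [7, 4, 8]
  [5, 2, 6]

Each entry (A^⊗2)_ij equals the minimum over all length-2 walks i = v_0 → v_1 → … → v_2 = j of Σ_t A[v_t][v_{t+1}]. For example, for (i, j) = (0, 2) we minimise over 3 possible intermediate vertex sequences; the minimum is 8, attained along the walk 0 → 1 → 2.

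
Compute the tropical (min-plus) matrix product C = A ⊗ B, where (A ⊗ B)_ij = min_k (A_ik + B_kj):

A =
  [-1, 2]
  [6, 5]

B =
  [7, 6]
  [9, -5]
A ⊗ B =
  [6, -3]
  [13, 0]

Apply the min-plus product entry-by-entry:
  C[0][0] = min over k of (A[0][0] + B[0][0] = -1 + 7 = 6, A[0][1] + B[1][0] = 2 + 9 = 11) = 6 (attained at k = 0)
  C[0][1] = min over k of (A[0][0] + B[0][1] = -1 + 6 = 5, A[0][1] + B[1][1] = 2 + -5 = -3) = -3 (attained at k = 1)
  C[1][0] = min over k of (A[1][0] + B[0][0] = 6 + 7 = 13, A[1][1] + B[1][0] = 5 + 9 = 14) = 13 (attained at k = 0)
  C[1][1] = min over k of (A[1][0] + B[0][1] = 6 + 6 = 12, A[1][1] + B[1][1] = 5 + -5 = 0) = 0 (attained at k = 1)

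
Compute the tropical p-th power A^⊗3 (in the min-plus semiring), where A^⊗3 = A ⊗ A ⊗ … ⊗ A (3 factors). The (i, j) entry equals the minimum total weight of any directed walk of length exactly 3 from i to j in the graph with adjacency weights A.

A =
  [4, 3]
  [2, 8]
A^⊗3 =
  [9, 8]
  [7, 9]

Each entry (A^⊗3)_ij equals the minimum over all length-3 walks i = v_0 → v_1 → … → v_3 = j of Σ_t A[v_t][v_{t+1}]. For example, for (i, j) = (0, 1) we minimise over 4 possible intermediate vertex sequences; the minimum is 8, attained along the walk 0 → 1 → 0 → 1.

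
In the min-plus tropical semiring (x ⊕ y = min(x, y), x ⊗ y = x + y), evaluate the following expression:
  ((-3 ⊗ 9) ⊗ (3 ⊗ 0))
((-3 ⊗ 9) ⊗ (3 ⊗ 0)) = 9

Expand innermost to outermost. Recall ⊕ takes the minimum of its arguments and ⊗ takes their sum. Working out the expression ((-3 ⊗ 9) ⊗ (3 ⊗ 0)) gives 9.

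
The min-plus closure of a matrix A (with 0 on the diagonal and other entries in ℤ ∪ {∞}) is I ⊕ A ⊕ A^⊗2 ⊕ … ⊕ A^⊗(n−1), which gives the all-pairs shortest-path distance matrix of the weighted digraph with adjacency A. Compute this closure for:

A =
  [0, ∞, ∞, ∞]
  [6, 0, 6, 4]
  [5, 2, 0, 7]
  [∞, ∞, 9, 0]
Closure =
  [0, ∞, ∞, ∞]
  [6, 0, 6, 4]
  [5, 2, 0, 6]
  [14, 11, 9, 0]

This is the Floyd-Warshall all-pairs shortest-path computation. For each intermediate vertex k = 0, 1, …, 3, update dist[i][j] ← min(dist[i][j], dist[i][k] + dist[k][j]). The final matrix gives, for each (i, j), the minimum total weight of any directed path from i to j (possibly empty when i = j).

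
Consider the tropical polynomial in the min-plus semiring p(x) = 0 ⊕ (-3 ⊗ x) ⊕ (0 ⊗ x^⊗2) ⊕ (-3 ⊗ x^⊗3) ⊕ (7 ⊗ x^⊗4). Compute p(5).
p(5) = 0

A tropical monomial a ⊗ x^⊗i evaluates to a + i · x. Evaluating each term at x = 5:
  Term 0 contributes 0 + 0 · 5 = 0
  Term 1 contributes -3 + 1 · 5 = 2
  Term 2 contributes 0 + 2 · 5 = 10
  Term 3 contributes -3 + 3 · 5 = 12
  Term 4 contributes 7 + 4 · 5 = 27
p(5) = ⊕ of these = min[0, 2, 10, 12, 27] = 0.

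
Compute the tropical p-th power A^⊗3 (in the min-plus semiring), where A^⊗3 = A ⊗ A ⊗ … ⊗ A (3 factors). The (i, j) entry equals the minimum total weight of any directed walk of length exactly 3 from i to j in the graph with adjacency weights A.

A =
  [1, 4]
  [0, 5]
A^⊗3 =
  [3, 6]
  [2, 5]

Each entry (A^⊗3)_ij equals the minimum over all length-3 walks i = v_0 → v_1 → … → v_3 = j of Σ_t A[v_t][v_{t+1}]. For example, for (i, j) = (0, 1) we minimise over 4 possible intermediate vertex sequences; the minimum is 6, attained along the walk 0 → 0 → 0 → 1.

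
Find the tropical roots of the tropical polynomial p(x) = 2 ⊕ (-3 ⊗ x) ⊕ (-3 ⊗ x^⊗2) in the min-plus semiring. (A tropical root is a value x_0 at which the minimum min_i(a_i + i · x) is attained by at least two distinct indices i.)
Roots: {0, 5}

Each tropical root is a break point of the lower envelope of the lines y = a_i + i · x (there are 3 lines, with slopes 0, 1, ..., 2). Only the lines that attain the minimum somewhere contribute to roots; other lines are dominated. Here the surviving (envelope) indices are i = 2, i = 1, i = 0.
Intersections between consecutive envelope lines give the roots: for adjacent envelope indices i < j the intersection is x = (a_i − a_j) / (j − i). Reading off the sorted break points: {0, 5}.
Verification: at each break x_0, at least two indices attain the minimum of min_i(a_i + i · x_0).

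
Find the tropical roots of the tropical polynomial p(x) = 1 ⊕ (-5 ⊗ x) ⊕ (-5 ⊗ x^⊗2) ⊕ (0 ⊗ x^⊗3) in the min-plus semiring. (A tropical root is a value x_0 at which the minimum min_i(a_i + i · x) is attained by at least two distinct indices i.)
Roots: {-5, 0, 6}

Each tropical root is a break point of the lower envelope of the lines y = a_i + i · x (there are 4 lines, with slopes 0, 1, ..., 3). Only the lines that attain the minimum somewhere contribute to roots; other lines are dominated. Here the surviving (envelope) indices are i = 3, i = 2, i = 1, i = 0.
Intersections between consecutive envelope lines give the roots: for adjacent envelope indices i < j the intersection is x = (a_i − a_j) / (j − i). Reading off the sorted break points: {-5, 0, 6}.
Verification: at each break x_0, at least two indices attain the minimum of min_i(a_i + i · x_0).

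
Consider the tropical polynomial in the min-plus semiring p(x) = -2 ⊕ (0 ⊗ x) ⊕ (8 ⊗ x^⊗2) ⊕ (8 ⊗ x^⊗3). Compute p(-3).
p(-3) = -3

A tropical monomial a ⊗ x^⊗i evaluates to a + i · x. Evaluating each term at x = -3:
  Term 0 contributes -2 + 0 · -3 = -2
  Term 1 contributes 0 + 1 · -3 = -3
  Term 2 contributes 8 + 2 · -3 = 2
  Term 3 contributes 8 + 3 · -3 = -1
p(-3) = ⊕ of these = min[-2, -3, 2, -1] = -3.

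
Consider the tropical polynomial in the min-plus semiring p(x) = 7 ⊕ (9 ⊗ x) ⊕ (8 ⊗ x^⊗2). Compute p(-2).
p(-2) = 4

A tropical monomial a ⊗ x^⊗i evaluates to a + i · x. Evaluating each term at x = -2:
  Term 0 contributes 7 + 0 · -2 = 7
  Term 1 contributes 9 + 1 · -2 = 7
  Term 2 contributes 8 + 2 · -2 = 4
p(-2) = ⊕ of these = min[7, 7, 4] = 4.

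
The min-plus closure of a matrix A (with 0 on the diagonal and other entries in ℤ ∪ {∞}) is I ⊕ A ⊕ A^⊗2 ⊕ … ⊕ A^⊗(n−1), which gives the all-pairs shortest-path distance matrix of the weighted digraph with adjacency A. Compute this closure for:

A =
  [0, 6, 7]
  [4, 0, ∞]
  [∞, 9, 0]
Closure =
  [0, 6, 7]
  [4, 0, 11]
  [13, 9, 0]

This is the Floyd-Warshall all-pairs shortest-path computation. For each intermediate vertex k = 0, 1, …, 2, update dist[i][j] ← min(dist[i][j], dist[i][k] + dist[k][j]). The final matrix gives, for each (i, j), the minimum total weight of any directed path from i to j (possibly empty when i = j).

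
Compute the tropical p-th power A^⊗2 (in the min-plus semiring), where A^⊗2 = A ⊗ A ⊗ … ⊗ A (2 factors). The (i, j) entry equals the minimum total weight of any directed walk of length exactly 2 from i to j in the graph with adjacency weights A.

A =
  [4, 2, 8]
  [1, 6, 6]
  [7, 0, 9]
A^⊗2 =
  [3, 6, 8]
  [5, 3, 9]
  [1, 6, 6]

Each entry (A^⊗2)_ij equals the minimum over all length-2 walks i = v_0 → v_1 → … → v_2 = j of Σ_t A[v_t][v_{t+1}]. For example, for (i, j) = (0, 2) we minimise over 3 possible intermediate vertex sequences; the minimum is 8, attained along the walk 0 → 1 → 2.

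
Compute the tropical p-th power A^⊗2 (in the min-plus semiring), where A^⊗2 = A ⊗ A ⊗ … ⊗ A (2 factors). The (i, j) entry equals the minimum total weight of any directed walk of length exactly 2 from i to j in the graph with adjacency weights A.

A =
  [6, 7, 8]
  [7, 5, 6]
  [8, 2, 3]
A^⊗2 =
  [12, 10, 11]
  [12, 8, 9]
  [9, 5, 6]

Each entry (A^⊗2)_ij equals the minimum over all length-2 walks i = v_0 → v_1 → … → v_2 = j of Σ_t A[v_t][v_{t+1}]. For example, for (i, j) = (0, 2) we minimise over 3 possible intermediate vertex sequences; the minimum is 11, attained along the walk 0 → 2 → 2.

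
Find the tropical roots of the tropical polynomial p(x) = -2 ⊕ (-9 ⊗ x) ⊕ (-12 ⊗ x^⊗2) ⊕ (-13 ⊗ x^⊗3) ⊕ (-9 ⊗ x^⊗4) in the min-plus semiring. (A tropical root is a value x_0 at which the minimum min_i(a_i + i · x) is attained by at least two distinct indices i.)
Roots: {-4, 1, 3, 7}

Each tropical root is a break point of the lower envelope of the lines y = a_i + i · x (there are 5 lines, with slopes 0, 1, ..., 4). Only the lines that attain the minimum somewhere contribute to roots; other lines are dominated. Here the surviving (envelope) indices are i = 4, i = 3, i = 2, i = 1, i = 0.
Intersections between consecutive envelope lines give the roots: for adjacent envelope indices i < j the intersection is x = (a_i − a_j) / (j − i). Reading off the sorted break points: {-4, 1, 3, 7}.
Verification: at each break x_0, at least two indices attain the minimum of min_i(a_i + i · x_0).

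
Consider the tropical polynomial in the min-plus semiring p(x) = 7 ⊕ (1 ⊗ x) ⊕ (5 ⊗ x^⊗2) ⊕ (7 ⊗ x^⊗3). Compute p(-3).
p(-3) = -2

A tropical monomial a ⊗ x^⊗i evaluates to a + i · x. Evaluating each term at x = -3:
  Term 0 contributes 7 + 0 · -3 = 7
  Term 1 contributes 1 + 1 · -3 = -2
  Term 2 contributes 5 + 2 · -3 = -1
  Term 3 contributes 7 + 3 · -3 = -2
p(-3) = ⊕ of these = min[7, -2, -1, -2] = -2.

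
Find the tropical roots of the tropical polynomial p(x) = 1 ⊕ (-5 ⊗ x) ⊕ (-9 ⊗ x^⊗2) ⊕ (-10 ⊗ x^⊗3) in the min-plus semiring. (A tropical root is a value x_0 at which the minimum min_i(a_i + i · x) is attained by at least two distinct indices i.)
Roots: {1, 4, 6}

Each tropical root is a break point of the lower envelope of the lines y = a_i + i · x (there are 4 lines, with slopes 0, 1, ..., 3). Only the lines that attain the minimum somewhere contribute to roots; other lines are dominated. Here the surviving (envelope) indices are i = 3, i = 2, i = 1, i = 0.
Intersections between consecutive envelope lines give the roots: for adjacent envelope indices i < j the intersection is x = (a_i − a_j) / (j − i). Reading off the sorted break points: {1, 4, 6}.
Verification: at each break x_0, at least two indices attain the minimum of min_i(a_i + i · x_0).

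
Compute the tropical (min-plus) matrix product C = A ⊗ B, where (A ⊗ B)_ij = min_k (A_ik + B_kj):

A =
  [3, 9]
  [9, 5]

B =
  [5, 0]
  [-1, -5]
A ⊗ B =
  [8, 3]
  [4, 0]

Apply the min-plus product entry-by-entry:
  C[0][0] = min over k of (A[0][0] + B[0][0] = 3 + 5 = 8, A[0][1] + B[1][0] = 9 + -1 = 8) = 8 (attained at k = 0)
  C[0][1] = min over k of (A[0][0] + B[0][1] = 3 + 0 = 3, A[0][1] + B[1][1] = 9 + -5 = 4) = 3 (attained at k = 0)
  C[1][0] = min over k of (A[1][0] + B[0][0] = 9 + 5 = 14, A[1][1] + B[1][0] = 5 + -1 = 4) = 4 (attained at k = 1)
  C[1][1] = min over k of (A[1][0] + B[0][1] = 9 + 0 = 9, A[1][1] + B[1][1] = 5 + -5 = 0) = 0 (attained at k = 1)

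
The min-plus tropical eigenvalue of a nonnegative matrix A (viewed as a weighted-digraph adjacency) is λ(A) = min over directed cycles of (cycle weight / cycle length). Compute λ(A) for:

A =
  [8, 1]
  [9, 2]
λ(A) = 2

Enumerate directed cycles and compute their means (weight / length). Sample:
  cycle 0 → 0: weight = 8, length = 1, mean = 8/1 ≈ 8.000
  cycle 1 → 1: weight = 2, length = 1, mean = 2/1 ≈ 2.000
  cycle 0 → 1 → 0: weight = 10, length = 2, mean = 10/2 ≈ 5.000
  cycle 1 → 0 → 1: weight = 10, length = 2, mean = 10/2 ≈ 5.000
Minimum mean = 2.000, attained e.g. along the cycle 1 → 1 with weight 2 and length 1. So λ(A) = 2/1 = 2.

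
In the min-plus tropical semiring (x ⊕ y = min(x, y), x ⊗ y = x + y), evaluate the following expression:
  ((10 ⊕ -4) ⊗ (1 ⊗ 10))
((10 ⊕ -4) ⊗ (1 ⊗ 10)) = 7

Expand innermost to outermost. Recall ⊕ takes the minimum of its arguments and ⊗ takes their sum. Working out the expression ((10 ⊕ -4) ⊗ (1 ⊗ 10)) gives 7.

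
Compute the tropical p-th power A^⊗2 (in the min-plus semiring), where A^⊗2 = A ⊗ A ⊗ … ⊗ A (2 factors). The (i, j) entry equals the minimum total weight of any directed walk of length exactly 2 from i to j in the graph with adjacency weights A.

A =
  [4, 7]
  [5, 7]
A^⊗2 =
  [8, 11]
  [9, 12]

Each entry (A^⊗2)_ij equals the minimum over all length-2 walks i = v_0 → v_1 → … → v_2 = j of Σ_t A[v_t][v_{t+1}]. For example, for (i, j) = (0, 1) we minimise over 2 possible intermediate vertex sequences; the minimum is 11, attained along the walk 0 → 0 → 1.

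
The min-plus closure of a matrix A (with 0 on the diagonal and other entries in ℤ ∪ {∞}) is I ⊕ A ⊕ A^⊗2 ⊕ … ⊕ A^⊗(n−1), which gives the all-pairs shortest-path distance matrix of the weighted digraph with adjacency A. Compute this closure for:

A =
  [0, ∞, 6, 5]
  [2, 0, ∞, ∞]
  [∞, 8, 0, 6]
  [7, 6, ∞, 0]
Closure =
  [0, 11, 6, 5]
  [2, 0, 8, 7]
  [10, 8, 0, 6]
  [7, 6, 13, 0]

This is the Floyd-Warshall all-pairs shortest-path computation. For each intermediate vertex k = 0, 1, …, 3, update dist[i][j] ← min(dist[i][j], dist[i][k] + dist[k][j]). The final matrix gives, for each (i, j), the minimum total weight of any directed path from i to j (possibly empty when i = j).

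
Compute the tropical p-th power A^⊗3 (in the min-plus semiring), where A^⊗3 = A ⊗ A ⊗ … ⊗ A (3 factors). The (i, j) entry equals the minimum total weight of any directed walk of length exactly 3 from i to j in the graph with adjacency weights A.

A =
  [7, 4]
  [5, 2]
A^⊗3 =
  [11, 8]
  [9, 6]

Each entry (A^⊗3)_ij equals the minimum over all length-3 walks i = v_0 → v_1 → … → v_3 = j of Σ_t A[v_t][v_{t+1}]. For example, for (i, j) = (0, 1) we minimise over 4 possible intermediate vertex sequences; the minimum is 8, attained along the walk 0 → 1 → 1 → 1.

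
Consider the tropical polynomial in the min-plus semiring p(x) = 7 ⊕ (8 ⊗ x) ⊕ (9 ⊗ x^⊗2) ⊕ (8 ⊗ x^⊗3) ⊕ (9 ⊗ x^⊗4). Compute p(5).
p(5) = 7

A tropical monomial a ⊗ x^⊗i evaluates to a + i · x. Evaluating each term at x = 5:
  Term 0 contributes 7 + 0 · 5 = 7
  Term 1 contributes 8 + 1 · 5 = 13
  Term 2 contributes 9 + 2 · 5 = 19
  Term 3 contributes 8 + 3 · 5 = 23
  Term 4 contributes 9 + 4 · 5 = 29
p(5) = ⊕ of these = min[7, 13, 19, 23, 29] = 7.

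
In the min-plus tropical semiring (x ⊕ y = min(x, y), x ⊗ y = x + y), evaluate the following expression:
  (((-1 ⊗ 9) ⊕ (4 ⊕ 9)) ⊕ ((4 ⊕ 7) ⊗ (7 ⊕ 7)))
(((-1 ⊗ 9) ⊕ (4 ⊕ 9)) ⊕ ((4 ⊕ 7) ⊗ (7 ⊕ 7))) = 4

Expand innermost to outermost. Recall ⊕ takes the minimum of its arguments and ⊗ takes their sum. Working out the expression (((-1 ⊗ 9) ⊕ (4 ⊕ 9)) ⊕ ((4 ⊕ 7) ⊗ (7 ⊕ 7))) gives 4.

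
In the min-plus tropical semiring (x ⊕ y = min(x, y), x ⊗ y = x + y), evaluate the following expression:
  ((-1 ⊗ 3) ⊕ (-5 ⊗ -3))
((-1 ⊗ 3) ⊕ (-5 ⊗ -3)) = -8

Expand innermost to outermost. Recall ⊕ takes the minimum of its arguments and ⊗ takes their sum. Working out the expression ((-1 ⊗ 3) ⊕ (-5 ⊗ -3)) gives -8.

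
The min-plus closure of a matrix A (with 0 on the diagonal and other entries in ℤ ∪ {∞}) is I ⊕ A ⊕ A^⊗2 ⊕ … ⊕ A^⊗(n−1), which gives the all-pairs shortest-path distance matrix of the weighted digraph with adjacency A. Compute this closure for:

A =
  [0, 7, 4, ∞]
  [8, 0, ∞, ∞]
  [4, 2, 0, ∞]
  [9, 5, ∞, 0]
Closure =
  [0, 6, 4, ∞]
  [8, 0, 12, ∞]
  [4, 2, 0, ∞]
  [9, 5, 13, 0]

This is the Floyd-Warshall all-pairs shortest-path computation. For each intermediate vertex k = 0, 1, …, 3, update dist[i][j] ← min(dist[i][j], dist[i][k] + dist[k][j]). The final matrix gives, for each (i, j), the minimum total weight of any directed path from i to j (possibly empty when i = j).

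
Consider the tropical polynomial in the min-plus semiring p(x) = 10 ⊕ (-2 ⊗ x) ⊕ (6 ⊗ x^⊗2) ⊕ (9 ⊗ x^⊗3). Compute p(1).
p(1) = -1

A tropical monomial a ⊗ x^⊗i evaluates to a + i · x. Evaluating each term at x = 1:
  Term 0 contributes 10 + 0 · 1 = 10
  Term 1 contributes -2 + 1 · 1 = -1
  Term 2 contributes 6 + 2 · 1 = 8
  Term 3 contributes 9 + 3 · 1 = 12
p(1) = ⊕ of these = min[10, -1, 8, 12] = -1.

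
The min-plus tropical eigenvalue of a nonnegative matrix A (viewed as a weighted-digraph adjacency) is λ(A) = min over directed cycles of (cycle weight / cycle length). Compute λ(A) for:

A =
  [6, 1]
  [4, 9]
λ(A) = 5/2

Enumerate directed cycles and compute their means (weight / length). Sample:
  cycle 0 → 0: weight = 6, length = 1, mean = 6/1 ≈ 6.000
  cycle 1 → 1: weight = 9, length = 1, mean = 9/1 ≈ 9.000
  cycle 0 → 1 → 0: weight = 5, length = 2, mean = 5/2 ≈ 2.500
  cycle 1 → 0 → 1: weight = 5, length = 2, mean = 5/2 ≈ 2.500
Minimum mean = 2.500, attained e.g. along the cycle 0 → 1 → 0 with weight 5 and length 2. So λ(A) = 5/2 = 5/2.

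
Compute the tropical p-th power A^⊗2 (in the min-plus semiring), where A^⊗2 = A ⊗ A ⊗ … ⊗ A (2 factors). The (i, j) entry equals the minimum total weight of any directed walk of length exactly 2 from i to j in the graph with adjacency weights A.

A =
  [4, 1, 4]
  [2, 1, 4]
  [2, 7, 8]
A^⊗2 =
  [3, 2, 5]
  [3, 2, 5]
  [6, 3, 6]

Each entry (A^⊗2)_ij equals the minimum over all length-2 walks i = v_0 → v_1 → … → v_2 = j of Σ_t A[v_t][v_{t+1}]. For example, for (i, j) = (0, 2) we minimise over 3 possible intermediate vertex sequences; the minimum is 5, attained along the walk 0 → 1 → 2.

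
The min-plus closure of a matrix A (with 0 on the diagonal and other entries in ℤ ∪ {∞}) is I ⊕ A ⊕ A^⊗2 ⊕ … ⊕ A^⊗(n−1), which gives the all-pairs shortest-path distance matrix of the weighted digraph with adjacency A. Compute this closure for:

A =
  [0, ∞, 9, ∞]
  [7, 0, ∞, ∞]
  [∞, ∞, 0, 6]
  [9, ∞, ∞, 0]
Closure =
  [0, ∞, 9, 15]
  [7, 0, 16, 22]
  [15, ∞, 0, 6]
  [9, ∞, 18, 0]

This is the Floyd-Warshall all-pairs shortest-path computation. For each intermediate vertex k = 0, 1, …, 3, update dist[i][j] ← min(dist[i][j], dist[i][k] + dist[k][j]). The final matrix gives, for each (i, j), the minimum total weight of any directed path from i to j (possibly empty when i = j).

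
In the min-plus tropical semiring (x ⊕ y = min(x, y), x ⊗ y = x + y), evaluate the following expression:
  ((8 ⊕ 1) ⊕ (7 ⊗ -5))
((8 ⊕ 1) ⊕ (7 ⊗ -5)) = 1

Expand innermost to outermost. Recall ⊕ takes the minimum of its arguments and ⊗ takes their sum. Working out the expression ((8 ⊕ 1) ⊕ (7 ⊗ -5)) gives 1.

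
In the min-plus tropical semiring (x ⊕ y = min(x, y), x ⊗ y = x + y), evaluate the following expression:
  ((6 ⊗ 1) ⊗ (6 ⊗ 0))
((6 ⊗ 1) ⊗ (6 ⊗ 0)) = 13

Expand innermost to outermost. Recall ⊕ takes the minimum of its arguments and ⊗ takes their sum. Working out the expression ((6 ⊗ 1) ⊗ (6 ⊗ 0)) gives 13.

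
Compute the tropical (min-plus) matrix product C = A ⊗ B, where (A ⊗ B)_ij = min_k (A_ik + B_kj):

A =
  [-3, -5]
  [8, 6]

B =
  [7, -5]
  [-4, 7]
A ⊗ B =
  [-9, -8]
  [2, 3]

Apply the min-plus product entry-by-entry:
  C[0][0] = min over k of (A[0][0] + B[0][0] = -3 + 7 = 4, A[0][1] + B[1][0] = -5 + -4 = -9) = -9 (attained at k = 1)
  C[0][1] = min over k of (A[0][0] + B[0][1] = -3 + -5 = -8, A[0][1] + B[1][1] = -5 + 7 = 2) = -8 (attained at k = 0)
  C[1][0] = min over k of (A[1][0] + B[0][0] = 8 + 7 = 15, A[1][1] + B[1][0] = 6 + -4 = 2) = 2 (attained at k = 1)
  C[1][1] = min over k of (A[1][0] + B[0][1] = 8 + -5 = 3, A[1][1] + B[1][1] = 6 + 7 = 13) = 3 (attained at k = 0)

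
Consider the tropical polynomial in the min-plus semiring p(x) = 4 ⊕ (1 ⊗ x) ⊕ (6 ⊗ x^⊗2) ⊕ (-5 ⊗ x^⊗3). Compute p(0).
p(0) = -5

A tropical monomial a ⊗ x^⊗i evaluates to a + i · x. Evaluating each term at x = 0:
  Term 0 contributes 4 + 0 · 0 = 4
  Term 1 contributes 1 + 1 · 0 = 1
  Term 2 contributes 6 + 2 · 0 = 6
  Term 3 contributes -5 + 3 · 0 = -5
p(0) = ⊕ of these = min[4, 1, 6, -5] = -5.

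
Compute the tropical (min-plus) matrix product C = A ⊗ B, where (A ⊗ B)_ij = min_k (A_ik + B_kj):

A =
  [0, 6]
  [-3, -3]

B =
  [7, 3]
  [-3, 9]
A ⊗ B =
  [3, 3]
  [-6, 0]

Apply the min-plus product entry-by-entry:
  C[0][0] = min over k of (A[0][0] + B[0][0] = 0 + 7 = 7, A[0][1] + B[1][0] = 6 + -3 = 3) = 3 (attained at k = 1)
  C[0][1] = min over k of (A[0][0] + B[0][1] = 0 + 3 = 3, A[0][1] + B[1][1] = 6 + 9 = 15) = 3 (attained at k = 0)
  C[1][0] = min over k of (A[1][0] + B[0][0] = -3 + 7 = 4, A[1][1] + B[1][0] = -3 + -3 = -6) = -6 (attained at k = 1)
  C[1][1] = min over k of (A[1][0] + B[0][1] = -3 + 3 = 0, A[1][1] + B[1][1] = -3 + 9 = 6) = 0 (attained at k = 0)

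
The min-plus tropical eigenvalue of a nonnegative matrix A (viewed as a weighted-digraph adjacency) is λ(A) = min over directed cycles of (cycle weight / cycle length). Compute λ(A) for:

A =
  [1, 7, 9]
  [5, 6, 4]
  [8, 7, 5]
λ(A) = 1

Enumerate directed cycles and compute their means (weight / length). Sample:
  cycle 0 → 0: weight = 1, length = 1, mean = 1/1 ≈ 1.000
  cycle 1 → 1: weight = 6, length = 1, mean = 6/1 ≈ 6.000
  cycle 2 → 2: weight = 5, length = 1, mean = 5/1 ≈ 5.000
  cycle 0 → 1 → 0: weight = 12, length = 2, mean = 12/2 ≈ 6.000
  cycle 0 → 2 → 0: weight = 17, length = 2, mean = 17/2 ≈ 8.500
  cycle 1 → 0 → 1: weight = 12, length = 2, mean = 12/2 ≈ 6.000
Minimum mean = 1.000, attained e.g. along the cycle 0 → 0 with weight 1 and length 1. So λ(A) = 1/1 = 1.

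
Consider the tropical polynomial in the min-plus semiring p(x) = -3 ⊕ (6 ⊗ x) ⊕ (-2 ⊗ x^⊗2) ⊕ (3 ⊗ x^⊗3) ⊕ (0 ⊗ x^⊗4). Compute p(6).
p(6) = -3

A tropical monomial a ⊗ x^⊗i evaluates to a + i · x. Evaluating each term at x = 6:
  Term 0 contributes -3 + 0 · 6 = -3
  Term 1 contributes 6 + 1 · 6 = 12
  Term 2 contributes -2 + 2 · 6 = 10
  Term 3 contributes 3 + 3 · 6 = 21
  Term 4 contributes 0 + 4 · 6 = 24
p(6) = ⊕ of these = min[-3, 12, 10, 21, 24] = -3.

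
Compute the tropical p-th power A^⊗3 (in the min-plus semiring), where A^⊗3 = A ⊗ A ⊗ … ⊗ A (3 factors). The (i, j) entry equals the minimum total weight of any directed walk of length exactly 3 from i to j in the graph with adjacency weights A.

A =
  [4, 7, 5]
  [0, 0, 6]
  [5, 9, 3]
A^⊗3 =
  [7, 7, 11]
  [0, 0, 5]
  [9, 9, 9]

Each entry (A^⊗3)_ij equals the minimum over all length-3 walks i = v_0 → v_1 → … → v_3 = j of Σ_t A[v_t][v_{t+1}]. For example, for (i, j) = (0, 2) we minimise over 9 possible intermediate vertex sequences; the minimum is 11, attained along the walk 0 → 2 → 2 → 2.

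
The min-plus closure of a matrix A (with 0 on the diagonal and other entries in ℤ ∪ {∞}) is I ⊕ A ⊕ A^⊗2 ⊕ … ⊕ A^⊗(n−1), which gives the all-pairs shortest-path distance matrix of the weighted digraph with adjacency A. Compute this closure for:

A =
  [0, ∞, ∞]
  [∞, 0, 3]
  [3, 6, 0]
Closure =
  [0, ∞, ∞]
  [6, 0, 3]
  [3, 6, 0]

This is the Floyd-Warshall all-pairs shortest-path computation. For each intermediate vertex k = 0, 1, …, 2, update dist[i][j] ← min(dist[i][j], dist[i][k] + dist[k][j]). The final matrix gives, for each (i, j), the minimum total weight of any directed path from i to j (possibly empty when i = j).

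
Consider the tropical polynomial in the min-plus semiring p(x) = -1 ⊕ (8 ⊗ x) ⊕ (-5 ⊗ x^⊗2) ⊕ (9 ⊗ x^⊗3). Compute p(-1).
p(-1) = -7

A tropical monomial a ⊗ x^⊗i evaluates to a + i · x. Evaluating each term at x = -1:
  Term 0 contributes -1 + 0 · -1 = -1
  Term 1 contributes 8 + 1 · -1 = 7
  Term 2 contributes -5 + 2 · -1 = -7
  Term 3 contributes 9 + 3 · -1 = 6
p(-1) = ⊕ of these = min[-1, 7, -7, 6] = -7.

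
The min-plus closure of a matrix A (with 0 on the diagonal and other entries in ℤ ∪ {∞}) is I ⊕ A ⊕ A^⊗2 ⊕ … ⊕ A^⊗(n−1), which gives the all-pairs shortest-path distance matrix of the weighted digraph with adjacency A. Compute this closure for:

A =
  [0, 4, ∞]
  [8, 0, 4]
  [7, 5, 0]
Closure =
  [0, 4, 8]
  [8, 0, 4]
  [7, 5, 0]

This is the Floyd-Warshall all-pairs shortest-path computation. For each intermediate vertex k = 0, 1, …, 2, update dist[i][j] ← min(dist[i][j], dist[i][k] + dist[k][j]). The final matrix gives, for each (i, j), the minimum total weight of any directed path from i to j (possibly empty when i = j).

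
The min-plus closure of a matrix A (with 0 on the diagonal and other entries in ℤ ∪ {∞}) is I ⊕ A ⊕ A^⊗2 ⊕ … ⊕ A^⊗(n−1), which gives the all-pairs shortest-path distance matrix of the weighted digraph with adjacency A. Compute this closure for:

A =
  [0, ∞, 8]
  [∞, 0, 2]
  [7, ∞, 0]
Closure =
  [0, ∞, 8]
  [9, 0, 2]
  [7, ∞, 0]

This is the Floyd-Warshall all-pairs shortest-path computation. For each intermediate vertex k = 0, 1, …, 2, update dist[i][j] ← min(dist[i][j], dist[i][k] + dist[k][j]). The final matrix gives, for each (i, j), the minimum total weight of any directed path from i to j (possibly empty when i = j).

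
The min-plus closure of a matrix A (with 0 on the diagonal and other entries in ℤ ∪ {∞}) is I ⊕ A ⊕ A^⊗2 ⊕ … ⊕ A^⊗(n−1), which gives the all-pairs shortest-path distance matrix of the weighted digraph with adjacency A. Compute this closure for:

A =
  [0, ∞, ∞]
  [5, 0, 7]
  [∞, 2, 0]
Closure =
  [0, ∞, ∞]
  [5, 0, 7]
  [7, 2, 0]

This is the Floyd-Warshall all-pairs shortest-path computation. For each intermediate vertex k = 0, 1, …, 2, update dist[i][j] ← min(dist[i][j], dist[i][k] + dist[k][j]). The final matrix gives, for each (i, j), the minimum total weight of any directed path from i to j (possibly empty when i = j).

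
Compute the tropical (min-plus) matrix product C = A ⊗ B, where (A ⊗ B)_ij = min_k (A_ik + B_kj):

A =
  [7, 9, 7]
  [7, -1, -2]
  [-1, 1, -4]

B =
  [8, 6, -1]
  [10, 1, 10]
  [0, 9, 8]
A ⊗ B =
  [7, 10, 6]
  [-2, 0, 6]
  [-4, 2, -2]

Apply the min-plus product entry-by-entry:
  C[0][0] = min over k of (A[0][0] + B[0][0] = 7 + 8 = 15, A[0][1] + B[1][0] = 9 + 10 = 19, A[0][2] + B[2][0] = 7 + 0 = 7) = 7 (attained at k = 2)
  C[0][1] = min over k of (A[0][0] + B[0][1] = 7 + 6 = 13, A[0][1] + B[1][1] = 9 + 1 = 10, A[0][2] + B[2][1] = 7 + 9 = 16) = 10 (attained at k = 1)
  C[0][2] = min over k of (A[0][0] + B[0][2] = 7 + -1 = 6, A[0][1] + B[1][2] = 9 + 10 = 19, A[0][2] + B[2][2] = 7 + 8 = 15) = 6 (attained at k = 0)
  C[1][0] = min over k of (A[1][0] + B[0][0] = 7 + 8 = 15, A[1][1] + B[1][0] = -1 + 10 = 9, A[1][2] + B[2][0] = -2 + 0 = -2) = -2 (attained at k = 2)
  C[1][1] = min over k of (A[1][0] + B[0][1] = 7 + 6 = 13, A[1][1] + B[1][1] = -1 + 1 = 0, A[1][2] + B[2][1] = -2 + 9 = 7) = 0 (attained at k = 1)
  C[1][2] = min over k of (A[1][0] + B[0][2] = 7 + -1 = 6, A[1][1] + B[1][2] = -1 + 10 = 9, A[1][2] + B[2][2] = -2 + 8 = 6) = 6 (attained at k = 0)
  C[2][0] = min over k of (A[2][0] + B[0][0] = -1 + 8 = 7, A[2][1] + B[1][0] = 1 + 10 = 11, A[2][2] + B[2][0] = -4 + 0 = -4) = -4 (attained at k = 2)
  C[2][1] = min over k of (A[2][0] + B[0][1] = -1 + 6 = 5, A[2][1] + B[1][1] = 1 + 1 = 2, A[2][2] + B[2][1] = -4 + 9 = 5) = 2 (attained at k = 1)
  C[2][2] = min over k of (A[2][0] + B[0][2] = -1 + -1 = -2, A[2][1] + B[1][2] = 1 + 10 = 11, A[2][2] + B[2][2] = -4 + 8 = 4) = -2 (attained at k = 0)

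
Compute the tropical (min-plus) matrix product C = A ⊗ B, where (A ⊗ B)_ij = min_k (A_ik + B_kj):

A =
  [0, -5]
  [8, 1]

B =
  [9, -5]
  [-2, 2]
A ⊗ B =
  [-7, -5]
  [-1, 3]

Apply the min-plus product entry-by-entry:
  C[0][0] = min over k of (A[0][0] + B[0][0] = 0 + 9 = 9, A[0][1] + B[1][0] = -5 + -2 = -7) = -7 (attained at k = 1)
  C[0][1] = min over k of (A[0][0] + B[0][1] = 0 + -5 = -5, A[0][1] + B[1][1] = -5 + 2 = -3) = -5 (attained at k = 0)
  C[1][0] = min over k of (A[1][0] + B[0][0] = 8 + 9 = 17, A[1][1] + B[1][0] = 1 + -2 = -1) = -1 (attained at k = 1)
  C[1][1] = min over k of (A[1][0] + B[0][1] = 8 + -5 = 3, A[1][1] + B[1][1] = 1 + 2 = 3) = 3 (attained at k = 0)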